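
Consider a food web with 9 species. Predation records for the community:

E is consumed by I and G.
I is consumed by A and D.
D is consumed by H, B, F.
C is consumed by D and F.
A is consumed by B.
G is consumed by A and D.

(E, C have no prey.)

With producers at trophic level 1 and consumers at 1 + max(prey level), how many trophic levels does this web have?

4

Producers (level 1): E, C.
E → I → D → F gives F level 4.
No species has a prey at level 4, so no species reaches level 5.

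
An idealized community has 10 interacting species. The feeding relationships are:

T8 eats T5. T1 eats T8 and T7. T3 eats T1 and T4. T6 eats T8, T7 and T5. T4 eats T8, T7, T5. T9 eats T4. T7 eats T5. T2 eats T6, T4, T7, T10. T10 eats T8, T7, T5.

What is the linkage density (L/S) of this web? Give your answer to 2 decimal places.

There are L = 20 links among S = 10 species.
L/S = 20/10 = 2.0000 ≈ 2.00.

L/S = 2.00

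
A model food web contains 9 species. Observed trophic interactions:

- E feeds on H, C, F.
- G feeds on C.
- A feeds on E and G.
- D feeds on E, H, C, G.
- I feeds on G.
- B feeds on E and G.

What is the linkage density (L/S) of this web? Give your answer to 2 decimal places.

There are L = 13 links among S = 9 species.
L/S = 13/9 = 1.4444 ≈ 1.44.

L/S = 1.44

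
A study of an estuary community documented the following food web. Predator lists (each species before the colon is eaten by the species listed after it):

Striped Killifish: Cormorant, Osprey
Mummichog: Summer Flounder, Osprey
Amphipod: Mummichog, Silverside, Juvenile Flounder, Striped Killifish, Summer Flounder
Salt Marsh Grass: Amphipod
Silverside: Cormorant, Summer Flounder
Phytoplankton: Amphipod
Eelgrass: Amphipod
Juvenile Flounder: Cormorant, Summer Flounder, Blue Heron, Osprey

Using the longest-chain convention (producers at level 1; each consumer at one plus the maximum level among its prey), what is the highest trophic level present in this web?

Producers (level 1): Salt Marsh Grass, Phytoplankton, Eelgrass.
Salt Marsh Grass → Amphipod → Juvenile Flounder → Blue Heron gives Blue Heron level 4.
No species has a prey at level 4, so no species reaches level 5.

4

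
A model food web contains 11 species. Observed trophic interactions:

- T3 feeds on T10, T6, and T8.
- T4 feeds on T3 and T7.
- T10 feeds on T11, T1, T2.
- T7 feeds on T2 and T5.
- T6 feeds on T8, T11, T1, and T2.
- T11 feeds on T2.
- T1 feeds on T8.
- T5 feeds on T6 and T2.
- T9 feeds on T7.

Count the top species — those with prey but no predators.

Top species (has prey, but nothing eats it): T9, T4.
Count: 2.

2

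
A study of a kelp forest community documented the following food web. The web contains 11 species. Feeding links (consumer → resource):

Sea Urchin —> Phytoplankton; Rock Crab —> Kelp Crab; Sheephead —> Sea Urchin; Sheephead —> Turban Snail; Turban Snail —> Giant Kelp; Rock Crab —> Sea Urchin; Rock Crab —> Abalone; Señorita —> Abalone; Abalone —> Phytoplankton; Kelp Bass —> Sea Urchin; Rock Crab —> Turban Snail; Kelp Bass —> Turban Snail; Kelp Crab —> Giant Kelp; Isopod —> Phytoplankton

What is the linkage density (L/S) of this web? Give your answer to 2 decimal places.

There are L = 14 links among S = 11 species.
L/S = 14/11 = 1.2727 ≈ 1.27.

L/S = 1.27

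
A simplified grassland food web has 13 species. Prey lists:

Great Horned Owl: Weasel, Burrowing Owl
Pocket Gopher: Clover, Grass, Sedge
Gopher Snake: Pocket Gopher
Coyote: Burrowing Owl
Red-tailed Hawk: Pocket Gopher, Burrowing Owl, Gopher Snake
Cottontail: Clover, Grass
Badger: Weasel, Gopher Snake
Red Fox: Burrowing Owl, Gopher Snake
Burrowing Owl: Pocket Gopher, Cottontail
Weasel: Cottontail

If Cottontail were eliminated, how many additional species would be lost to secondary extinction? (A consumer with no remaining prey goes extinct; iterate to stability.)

1

Remove Cottontail.
Round 1: Weasel (all prey gone) → extinct.
No further losses. Total secondary extinctions: 1.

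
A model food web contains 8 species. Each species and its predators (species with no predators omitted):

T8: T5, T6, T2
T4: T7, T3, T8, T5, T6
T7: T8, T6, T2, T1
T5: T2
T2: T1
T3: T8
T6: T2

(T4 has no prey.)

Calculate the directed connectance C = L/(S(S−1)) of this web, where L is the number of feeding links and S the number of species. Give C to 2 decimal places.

The web has S = 8 species and L = 16 feeding links.
C = L / (S(S−1)) = 16 / 56 = 0.2857 ≈ 0.29.

C = 0.29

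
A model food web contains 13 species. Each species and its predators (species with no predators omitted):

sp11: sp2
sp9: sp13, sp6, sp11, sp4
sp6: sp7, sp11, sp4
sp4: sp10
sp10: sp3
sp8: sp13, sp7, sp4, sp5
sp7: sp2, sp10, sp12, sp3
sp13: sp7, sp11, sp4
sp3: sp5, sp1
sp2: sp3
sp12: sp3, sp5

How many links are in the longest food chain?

5 links

One longest chain: sp9 → sp13 → sp7 → sp10 → sp3 → sp5.
It has 6 species and 5 links.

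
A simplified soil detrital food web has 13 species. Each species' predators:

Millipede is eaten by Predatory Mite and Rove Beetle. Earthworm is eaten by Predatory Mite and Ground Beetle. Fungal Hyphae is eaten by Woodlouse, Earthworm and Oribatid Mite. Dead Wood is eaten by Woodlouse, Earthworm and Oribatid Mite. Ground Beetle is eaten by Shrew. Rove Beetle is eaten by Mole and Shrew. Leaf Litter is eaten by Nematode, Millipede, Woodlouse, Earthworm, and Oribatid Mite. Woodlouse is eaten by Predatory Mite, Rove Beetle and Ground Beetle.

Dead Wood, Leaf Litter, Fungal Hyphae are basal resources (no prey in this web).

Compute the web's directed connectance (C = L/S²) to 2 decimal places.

C = 0.12

The web has S = 13 species and L = 21 feeding links.
C = L / S² = 21 / 169 = 0.1243 ≈ 0.12.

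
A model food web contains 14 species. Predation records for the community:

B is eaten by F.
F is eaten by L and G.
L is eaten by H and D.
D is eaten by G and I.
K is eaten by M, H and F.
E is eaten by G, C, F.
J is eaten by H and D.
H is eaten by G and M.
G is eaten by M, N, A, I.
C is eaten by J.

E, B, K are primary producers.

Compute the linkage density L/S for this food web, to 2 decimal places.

There are L = 22 links among S = 14 species.
L/S = 22/14 = 1.5714 ≈ 1.57.

L/S = 1.57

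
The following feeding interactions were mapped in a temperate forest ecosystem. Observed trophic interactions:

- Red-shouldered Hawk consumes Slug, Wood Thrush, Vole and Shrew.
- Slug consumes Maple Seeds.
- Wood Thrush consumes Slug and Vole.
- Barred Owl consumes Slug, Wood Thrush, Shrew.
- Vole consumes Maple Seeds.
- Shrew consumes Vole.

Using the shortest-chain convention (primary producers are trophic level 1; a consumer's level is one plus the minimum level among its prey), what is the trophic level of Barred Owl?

Trophic level 3

Maple Seeds is a producer → level 1.
Slug eats Maple Seeds → level 2.
Barred Owl eats Slug → level 3.
No prey of Barred Owl is below level 2, so 3 is the minimum.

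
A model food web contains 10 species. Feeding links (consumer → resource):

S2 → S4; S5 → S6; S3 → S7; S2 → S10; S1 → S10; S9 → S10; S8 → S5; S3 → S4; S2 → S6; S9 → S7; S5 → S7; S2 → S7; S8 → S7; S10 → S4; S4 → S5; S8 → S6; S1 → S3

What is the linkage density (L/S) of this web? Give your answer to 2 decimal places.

There are L = 17 links among S = 10 species.
L/S = 17/10 = 1.7000 ≈ 1.70.

L/S = 1.70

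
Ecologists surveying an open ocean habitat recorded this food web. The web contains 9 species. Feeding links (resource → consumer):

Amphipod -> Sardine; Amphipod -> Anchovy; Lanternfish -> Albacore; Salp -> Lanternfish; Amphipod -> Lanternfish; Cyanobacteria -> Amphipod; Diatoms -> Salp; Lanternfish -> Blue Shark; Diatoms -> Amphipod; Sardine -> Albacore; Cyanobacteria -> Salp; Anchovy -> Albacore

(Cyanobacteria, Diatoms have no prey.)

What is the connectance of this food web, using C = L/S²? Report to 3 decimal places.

C = 0.148

The web has S = 9 species and L = 12 feeding links.
C = L / S² = 12 / 81 = 0.1481 ≈ 0.148.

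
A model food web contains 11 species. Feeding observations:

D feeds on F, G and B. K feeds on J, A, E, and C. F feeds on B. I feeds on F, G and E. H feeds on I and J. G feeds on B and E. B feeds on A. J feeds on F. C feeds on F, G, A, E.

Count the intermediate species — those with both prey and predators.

Intermediate species (has both prey and predators): B, G, F, C, J, I.
Count: 6.

6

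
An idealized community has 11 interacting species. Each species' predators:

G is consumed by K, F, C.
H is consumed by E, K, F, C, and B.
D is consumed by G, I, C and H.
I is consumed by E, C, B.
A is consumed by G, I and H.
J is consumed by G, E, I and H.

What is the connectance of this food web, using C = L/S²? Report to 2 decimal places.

C = 0.18

The web has S = 11 species and L = 22 feeding links.
C = L / S² = 22 / 121 = 0.1818 ≈ 0.18.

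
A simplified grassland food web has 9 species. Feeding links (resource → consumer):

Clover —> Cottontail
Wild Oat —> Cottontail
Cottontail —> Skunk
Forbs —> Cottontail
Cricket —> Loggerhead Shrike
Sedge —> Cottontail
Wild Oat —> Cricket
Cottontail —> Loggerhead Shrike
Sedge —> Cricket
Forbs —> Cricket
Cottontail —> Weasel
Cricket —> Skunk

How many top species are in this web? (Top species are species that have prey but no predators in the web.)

3

Top species (has prey, but nothing eats it): Weasel, Loggerhead Shrike, Skunk.
Count: 3.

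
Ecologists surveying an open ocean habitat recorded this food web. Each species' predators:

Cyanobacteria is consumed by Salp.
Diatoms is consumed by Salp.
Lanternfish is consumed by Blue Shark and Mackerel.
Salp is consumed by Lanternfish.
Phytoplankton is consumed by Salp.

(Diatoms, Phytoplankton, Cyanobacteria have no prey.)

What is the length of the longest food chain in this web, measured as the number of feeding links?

3 links

One longest chain: Diatoms → Salp → Lanternfish → Mackerel.
It has 4 species and 3 links.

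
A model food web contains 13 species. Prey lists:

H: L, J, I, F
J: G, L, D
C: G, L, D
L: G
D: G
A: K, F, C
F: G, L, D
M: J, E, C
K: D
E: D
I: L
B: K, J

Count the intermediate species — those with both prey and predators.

Intermediate species (has both prey and predators): L, D, K, J, E, I, F, C.
Count: 8.

8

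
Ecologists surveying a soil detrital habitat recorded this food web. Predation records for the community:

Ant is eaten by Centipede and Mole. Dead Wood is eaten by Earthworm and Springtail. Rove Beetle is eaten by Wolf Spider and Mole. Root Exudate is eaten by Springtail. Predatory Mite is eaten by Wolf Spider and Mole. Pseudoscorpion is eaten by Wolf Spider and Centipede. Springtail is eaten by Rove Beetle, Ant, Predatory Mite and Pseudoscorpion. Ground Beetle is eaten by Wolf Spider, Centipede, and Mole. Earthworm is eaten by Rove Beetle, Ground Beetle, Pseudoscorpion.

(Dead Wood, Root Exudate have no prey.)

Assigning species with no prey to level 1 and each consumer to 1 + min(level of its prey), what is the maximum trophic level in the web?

Basal resources (level 1): Dead Wood, Root Exudate.
Following each consumer down to its lowest-level prey: Dead Wood → Springtail → Predatory Mite → Wolf Spider (levels 1 through 4).
All prey of Wolf Spider (Predatory Mite 3, Rove Beetle 3, Pseudoscorpion 3, Ground Beetle 3) are at level 3 or above, so Wolf Spider is at level 1 + 3 = 4.
Every consumer has at least one prey at level 3 or below, so none exceeds level 4.

4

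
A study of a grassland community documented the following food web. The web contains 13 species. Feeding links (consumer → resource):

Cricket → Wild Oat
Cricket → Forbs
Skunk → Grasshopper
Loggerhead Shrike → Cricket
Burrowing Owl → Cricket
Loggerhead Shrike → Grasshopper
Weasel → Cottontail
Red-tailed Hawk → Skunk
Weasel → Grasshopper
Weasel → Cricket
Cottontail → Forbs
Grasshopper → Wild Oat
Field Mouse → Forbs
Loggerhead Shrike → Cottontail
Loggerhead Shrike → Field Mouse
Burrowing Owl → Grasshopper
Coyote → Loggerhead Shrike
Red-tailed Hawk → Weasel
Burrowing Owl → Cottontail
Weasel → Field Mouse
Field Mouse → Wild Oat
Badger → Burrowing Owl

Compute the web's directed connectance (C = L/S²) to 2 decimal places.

C = 0.13

The web has S = 13 species and L = 22 feeding links.
C = L / S² = 22 / 169 = 0.1302 ≈ 0.13.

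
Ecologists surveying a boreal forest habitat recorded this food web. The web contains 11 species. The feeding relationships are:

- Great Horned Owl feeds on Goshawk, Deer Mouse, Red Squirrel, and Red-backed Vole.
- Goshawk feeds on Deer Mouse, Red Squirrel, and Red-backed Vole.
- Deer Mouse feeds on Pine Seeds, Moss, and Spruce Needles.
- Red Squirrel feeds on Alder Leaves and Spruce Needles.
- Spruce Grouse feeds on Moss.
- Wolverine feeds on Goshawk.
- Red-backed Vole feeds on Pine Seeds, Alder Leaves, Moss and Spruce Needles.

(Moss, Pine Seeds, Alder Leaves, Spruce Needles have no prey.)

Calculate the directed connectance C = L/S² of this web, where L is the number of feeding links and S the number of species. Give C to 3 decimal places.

The web has S = 11 species and L = 18 feeding links.
C = L / S² = 18 / 121 = 0.1488 ≈ 0.149.

C = 0.149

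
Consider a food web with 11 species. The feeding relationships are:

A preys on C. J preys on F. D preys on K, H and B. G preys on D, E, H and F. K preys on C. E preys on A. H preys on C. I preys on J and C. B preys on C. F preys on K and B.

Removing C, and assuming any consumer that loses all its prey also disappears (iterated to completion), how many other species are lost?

Remove C.
Round 1: B (all prey gone), A (all prey gone), K (all prey gone), H (all prey gone) → extinct.
Round 2: E (all prey gone), F (all prey gone), D (all prey gone) → extinct.
Round 3: G (all prey gone), J (all prey gone) → extinct.
Round 4: I (all prey gone) → extinct.
No further losses. Total secondary extinctions: 10.

10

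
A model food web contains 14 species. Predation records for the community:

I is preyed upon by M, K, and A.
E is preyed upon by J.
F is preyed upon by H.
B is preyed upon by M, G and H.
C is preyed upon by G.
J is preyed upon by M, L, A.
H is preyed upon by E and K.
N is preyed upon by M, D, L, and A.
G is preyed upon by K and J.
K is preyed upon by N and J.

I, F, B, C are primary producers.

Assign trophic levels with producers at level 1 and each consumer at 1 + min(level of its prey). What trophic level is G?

Trophic level 2

B is a producer → level 1.
G eats B → level 2.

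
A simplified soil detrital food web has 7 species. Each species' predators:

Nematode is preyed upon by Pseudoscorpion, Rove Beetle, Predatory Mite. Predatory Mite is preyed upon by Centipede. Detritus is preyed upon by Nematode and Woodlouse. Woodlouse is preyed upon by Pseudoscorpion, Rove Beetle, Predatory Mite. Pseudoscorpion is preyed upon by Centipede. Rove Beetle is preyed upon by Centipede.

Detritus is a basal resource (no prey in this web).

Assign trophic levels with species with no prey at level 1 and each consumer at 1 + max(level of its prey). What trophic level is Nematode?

Trophic level 2

Detritus has no prey (basal) → level 1.
Nematode eats Detritus → level 2.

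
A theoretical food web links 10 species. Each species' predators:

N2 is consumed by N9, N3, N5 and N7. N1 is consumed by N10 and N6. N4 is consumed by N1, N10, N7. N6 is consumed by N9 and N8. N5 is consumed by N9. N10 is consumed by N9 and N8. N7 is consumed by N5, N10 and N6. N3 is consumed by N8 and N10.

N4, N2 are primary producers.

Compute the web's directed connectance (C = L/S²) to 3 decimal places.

C = 0.190

The web has S = 10 species and L = 19 feeding links.
C = L / S² = 19 / 100 = 0.1900 ≈ 0.190.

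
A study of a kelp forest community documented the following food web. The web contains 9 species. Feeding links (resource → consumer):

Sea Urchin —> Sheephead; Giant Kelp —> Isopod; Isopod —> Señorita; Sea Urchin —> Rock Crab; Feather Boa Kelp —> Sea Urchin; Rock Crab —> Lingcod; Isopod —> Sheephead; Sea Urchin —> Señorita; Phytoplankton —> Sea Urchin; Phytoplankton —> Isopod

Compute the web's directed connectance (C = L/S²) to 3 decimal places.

C = 0.123

The web has S = 9 species and L = 10 feeding links.
C = L / S² = 10 / 81 = 0.1235 ≈ 0.123.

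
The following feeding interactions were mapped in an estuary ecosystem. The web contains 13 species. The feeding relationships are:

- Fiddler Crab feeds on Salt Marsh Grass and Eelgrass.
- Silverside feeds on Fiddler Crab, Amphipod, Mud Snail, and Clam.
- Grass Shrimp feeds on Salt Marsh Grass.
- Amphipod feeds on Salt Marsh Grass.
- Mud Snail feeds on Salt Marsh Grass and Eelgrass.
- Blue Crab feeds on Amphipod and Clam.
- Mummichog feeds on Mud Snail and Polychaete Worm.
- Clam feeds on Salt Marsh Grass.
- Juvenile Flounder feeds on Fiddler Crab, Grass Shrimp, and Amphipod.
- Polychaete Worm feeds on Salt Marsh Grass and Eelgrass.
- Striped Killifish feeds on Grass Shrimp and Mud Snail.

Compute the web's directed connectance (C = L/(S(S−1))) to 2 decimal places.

The web has S = 13 species and L = 22 feeding links.
C = L / (S(S−1)) = 22 / 156 = 0.1410 ≈ 0.14.

C = 0.14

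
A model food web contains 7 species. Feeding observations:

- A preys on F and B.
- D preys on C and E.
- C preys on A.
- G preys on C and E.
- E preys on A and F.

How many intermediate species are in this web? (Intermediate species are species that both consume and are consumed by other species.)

Intermediate species (has both prey and predators): A, E, C.
Count: 3.

3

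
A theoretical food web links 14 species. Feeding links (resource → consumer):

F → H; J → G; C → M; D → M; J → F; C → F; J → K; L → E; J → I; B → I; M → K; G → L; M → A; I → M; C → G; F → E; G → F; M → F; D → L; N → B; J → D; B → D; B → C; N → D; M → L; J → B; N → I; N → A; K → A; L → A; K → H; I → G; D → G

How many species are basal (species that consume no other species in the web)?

Basal species (no prey listed): J, N.
Count: 2.

2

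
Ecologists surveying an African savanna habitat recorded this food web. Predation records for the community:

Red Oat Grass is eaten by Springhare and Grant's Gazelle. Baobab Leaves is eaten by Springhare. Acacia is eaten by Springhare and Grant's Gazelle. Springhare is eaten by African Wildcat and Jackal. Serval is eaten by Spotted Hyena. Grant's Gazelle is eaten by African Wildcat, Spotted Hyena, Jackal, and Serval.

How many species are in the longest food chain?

4 species

One longest chain: Acacia → Grant's Gazelle → Serval → Spotted Hyena.
It has 4 species and 3 links.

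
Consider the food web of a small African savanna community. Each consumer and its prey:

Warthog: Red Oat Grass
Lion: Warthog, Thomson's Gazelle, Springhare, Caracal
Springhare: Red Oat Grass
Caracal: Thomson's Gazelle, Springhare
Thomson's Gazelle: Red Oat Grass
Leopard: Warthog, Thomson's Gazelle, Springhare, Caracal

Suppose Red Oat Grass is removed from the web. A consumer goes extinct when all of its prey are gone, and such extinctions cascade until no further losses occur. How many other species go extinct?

6

Remove Red Oat Grass.
Round 1: Warthog (all prey gone), Thomson's Gazelle (all prey gone), Springhare (all prey gone) → extinct.
Round 2: Caracal (all prey gone) → extinct.
Round 3: Leopard (all prey gone), Lion (all prey gone) → extinct.
No further losses. Total secondary extinctions: 6.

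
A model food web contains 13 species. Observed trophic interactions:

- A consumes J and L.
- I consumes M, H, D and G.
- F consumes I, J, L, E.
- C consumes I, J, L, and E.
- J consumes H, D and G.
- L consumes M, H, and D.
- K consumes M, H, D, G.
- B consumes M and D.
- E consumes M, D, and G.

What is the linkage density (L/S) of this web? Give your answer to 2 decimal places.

L/S = 2.23

There are L = 29 links among S = 13 species.
L/S = 29/13 = 2.2308 ≈ 2.23.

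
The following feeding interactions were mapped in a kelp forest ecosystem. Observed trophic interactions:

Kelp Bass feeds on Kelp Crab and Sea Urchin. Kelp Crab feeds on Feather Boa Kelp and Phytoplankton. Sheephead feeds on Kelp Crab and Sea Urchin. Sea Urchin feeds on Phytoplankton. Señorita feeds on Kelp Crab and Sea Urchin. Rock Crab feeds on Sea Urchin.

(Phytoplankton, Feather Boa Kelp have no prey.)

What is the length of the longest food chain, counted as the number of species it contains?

One longest chain: Phytoplankton → Sea Urchin → Rock Crab.
It has 3 species and 2 links.

3 species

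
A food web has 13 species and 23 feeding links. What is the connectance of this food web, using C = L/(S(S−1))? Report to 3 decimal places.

The web has S = 13 species and L = 23 feeding links.
C = L / (S(S−1)) = 23 / 156 = 0.1474 ≈ 0.147.

C = 0.147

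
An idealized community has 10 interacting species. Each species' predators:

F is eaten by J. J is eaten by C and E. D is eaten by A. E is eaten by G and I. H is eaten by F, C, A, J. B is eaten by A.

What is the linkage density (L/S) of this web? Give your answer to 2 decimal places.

L/S = 1.10

There are L = 11 links among S = 10 species.
L/S = 11/10 = 1.1000 ≈ 1.10.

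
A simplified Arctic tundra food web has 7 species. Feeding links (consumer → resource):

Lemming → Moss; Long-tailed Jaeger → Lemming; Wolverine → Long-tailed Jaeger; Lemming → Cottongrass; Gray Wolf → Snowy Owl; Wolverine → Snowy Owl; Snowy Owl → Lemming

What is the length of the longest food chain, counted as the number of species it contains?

One longest chain: Cottongrass → Lemming → Snowy Owl → Wolverine.
It has 4 species and 3 links.

4 species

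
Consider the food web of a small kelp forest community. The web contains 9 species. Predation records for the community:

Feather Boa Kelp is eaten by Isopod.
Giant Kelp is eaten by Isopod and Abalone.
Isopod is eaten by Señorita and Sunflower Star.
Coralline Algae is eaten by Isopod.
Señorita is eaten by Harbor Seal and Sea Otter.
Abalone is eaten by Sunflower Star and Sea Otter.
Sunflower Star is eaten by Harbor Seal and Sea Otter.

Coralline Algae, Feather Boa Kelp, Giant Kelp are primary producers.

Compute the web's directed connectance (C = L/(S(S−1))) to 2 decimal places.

The web has S = 9 species and L = 12 feeding links.
C = L / (S(S−1)) = 12 / 72 = 0.1667 ≈ 0.17.

C = 0.17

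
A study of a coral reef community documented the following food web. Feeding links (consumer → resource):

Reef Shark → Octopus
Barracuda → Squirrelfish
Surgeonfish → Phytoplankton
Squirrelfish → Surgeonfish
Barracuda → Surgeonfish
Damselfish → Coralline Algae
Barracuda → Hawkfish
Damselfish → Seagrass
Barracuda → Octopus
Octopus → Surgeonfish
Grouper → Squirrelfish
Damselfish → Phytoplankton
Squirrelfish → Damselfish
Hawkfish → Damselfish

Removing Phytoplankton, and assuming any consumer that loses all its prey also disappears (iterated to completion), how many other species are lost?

Remove Phytoplankton.
Round 1: Surgeonfish (all prey gone) → extinct.
Round 2: Octopus (all prey gone) → extinct.
Round 3: Reef Shark (all prey gone) → extinct.
No further losses. Total secondary extinctions: 3.

3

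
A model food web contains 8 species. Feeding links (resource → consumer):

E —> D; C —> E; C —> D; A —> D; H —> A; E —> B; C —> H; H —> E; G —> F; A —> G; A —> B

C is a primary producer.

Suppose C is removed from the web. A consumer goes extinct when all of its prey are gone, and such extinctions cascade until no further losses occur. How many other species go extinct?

7

Remove C.
Round 1: H (all prey gone) → extinct.
Round 2: A (all prey gone), E (all prey gone) → extinct.
Round 3: B (all prey gone), D (all prey gone), G (all prey gone) → extinct.
Round 4: F (all prey gone) → extinct.
No further losses. Total secondary extinctions: 7.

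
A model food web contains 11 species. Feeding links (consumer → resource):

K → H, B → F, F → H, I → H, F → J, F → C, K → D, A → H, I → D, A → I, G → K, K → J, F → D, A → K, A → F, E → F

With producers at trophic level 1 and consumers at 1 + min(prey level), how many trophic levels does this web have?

3

Producers (level 1): C, J, D, H.
Following each consumer down to its lowest-level prey: C → F → B (levels 1 through 3).
All prey of B (F 2) are at level 2 or above, so B is at level 1 + 2 = 3.
Every consumer has at least one prey at level 2 or below, so none exceeds level 3.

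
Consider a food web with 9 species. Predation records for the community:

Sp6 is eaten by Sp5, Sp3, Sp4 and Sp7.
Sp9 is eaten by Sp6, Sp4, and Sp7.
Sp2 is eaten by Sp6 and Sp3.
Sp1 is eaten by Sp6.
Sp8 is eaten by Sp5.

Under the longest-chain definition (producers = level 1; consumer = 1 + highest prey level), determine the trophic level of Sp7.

Sp9 is a producer → level 1.
Sp6 eats Sp9 (level 1); other prey at levels: Sp1 1, Sp2 1 → level 2.
Sp7 eats Sp6 (level 2); other prey at levels: Sp9 1 → level 3.

Trophic level 3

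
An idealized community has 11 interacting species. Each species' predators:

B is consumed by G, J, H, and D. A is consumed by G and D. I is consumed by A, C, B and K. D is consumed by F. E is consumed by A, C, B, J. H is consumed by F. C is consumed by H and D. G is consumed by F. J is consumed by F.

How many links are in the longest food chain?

One longest chain: E → B → J → F.
It has 4 species and 3 links.

3 links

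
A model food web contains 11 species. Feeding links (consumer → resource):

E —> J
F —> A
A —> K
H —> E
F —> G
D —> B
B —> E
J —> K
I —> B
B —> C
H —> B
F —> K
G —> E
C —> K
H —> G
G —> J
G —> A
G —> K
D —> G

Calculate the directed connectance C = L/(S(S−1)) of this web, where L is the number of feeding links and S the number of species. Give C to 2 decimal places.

The web has S = 11 species and L = 19 feeding links.
C = L / (S(S−1)) = 19 / 110 = 0.1727 ≈ 0.17.

C = 0.17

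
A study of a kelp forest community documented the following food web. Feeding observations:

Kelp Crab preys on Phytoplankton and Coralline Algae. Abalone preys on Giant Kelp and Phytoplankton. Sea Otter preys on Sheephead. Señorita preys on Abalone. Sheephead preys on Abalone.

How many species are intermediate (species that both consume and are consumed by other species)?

2

Intermediate species (has both prey and predators): Abalone, Sheephead.
Count: 2.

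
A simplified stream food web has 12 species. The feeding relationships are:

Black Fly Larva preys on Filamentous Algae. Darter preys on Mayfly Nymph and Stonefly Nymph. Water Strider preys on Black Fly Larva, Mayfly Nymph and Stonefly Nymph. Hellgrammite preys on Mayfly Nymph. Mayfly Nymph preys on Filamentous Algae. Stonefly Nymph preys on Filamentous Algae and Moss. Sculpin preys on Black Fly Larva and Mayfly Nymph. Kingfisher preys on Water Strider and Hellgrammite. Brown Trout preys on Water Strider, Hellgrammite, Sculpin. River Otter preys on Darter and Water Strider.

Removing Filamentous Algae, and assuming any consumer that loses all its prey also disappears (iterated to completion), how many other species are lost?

Remove Filamentous Algae.
Round 1: Black Fly Larva (all prey gone), Mayfly Nymph (all prey gone) → extinct.
Round 2: Sculpin (all prey gone), Hellgrammite (all prey gone) → extinct.
No further losses. Total secondary extinctions: 4.

4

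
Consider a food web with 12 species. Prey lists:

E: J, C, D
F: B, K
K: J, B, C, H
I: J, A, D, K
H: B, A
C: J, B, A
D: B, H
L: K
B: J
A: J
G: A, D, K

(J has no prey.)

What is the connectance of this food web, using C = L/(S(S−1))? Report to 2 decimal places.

The web has S = 12 species and L = 26 feeding links.
C = L / (S(S−1)) = 26 / 132 = 0.1970 ≈ 0.20.

C = 0.20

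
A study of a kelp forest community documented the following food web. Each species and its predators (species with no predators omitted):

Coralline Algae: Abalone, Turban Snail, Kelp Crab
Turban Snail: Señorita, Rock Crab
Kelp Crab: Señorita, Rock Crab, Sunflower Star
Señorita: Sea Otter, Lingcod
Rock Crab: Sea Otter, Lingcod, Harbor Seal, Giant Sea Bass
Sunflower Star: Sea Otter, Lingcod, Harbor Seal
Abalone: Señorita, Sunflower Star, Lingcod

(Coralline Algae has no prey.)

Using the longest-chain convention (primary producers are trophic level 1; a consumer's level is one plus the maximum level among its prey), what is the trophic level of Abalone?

Trophic level 2

Coralline Algae is a producer → level 1.
Abalone eats Coralline Algae → level 2.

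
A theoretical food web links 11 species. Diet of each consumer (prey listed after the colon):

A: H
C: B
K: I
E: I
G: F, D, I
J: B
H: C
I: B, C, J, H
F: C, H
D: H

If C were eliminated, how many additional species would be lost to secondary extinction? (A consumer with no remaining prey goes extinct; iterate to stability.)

Remove C.
Round 1: H (all prey gone) → extinct.
Round 2: F (all prey gone), D (all prey gone), A (all prey gone) → extinct.
No further losses. Total secondary extinctions: 4.

4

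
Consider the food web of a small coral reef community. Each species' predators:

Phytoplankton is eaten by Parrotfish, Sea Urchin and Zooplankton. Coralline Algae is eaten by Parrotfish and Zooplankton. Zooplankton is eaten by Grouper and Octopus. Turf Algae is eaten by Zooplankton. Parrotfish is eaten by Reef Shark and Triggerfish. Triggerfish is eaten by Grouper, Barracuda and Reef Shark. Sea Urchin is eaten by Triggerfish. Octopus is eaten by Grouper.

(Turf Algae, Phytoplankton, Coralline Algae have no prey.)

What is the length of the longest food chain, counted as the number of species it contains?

4 species

One longest chain: Phytoplankton → Parrotfish → Triggerfish → Reef Shark.
It has 4 species and 3 links.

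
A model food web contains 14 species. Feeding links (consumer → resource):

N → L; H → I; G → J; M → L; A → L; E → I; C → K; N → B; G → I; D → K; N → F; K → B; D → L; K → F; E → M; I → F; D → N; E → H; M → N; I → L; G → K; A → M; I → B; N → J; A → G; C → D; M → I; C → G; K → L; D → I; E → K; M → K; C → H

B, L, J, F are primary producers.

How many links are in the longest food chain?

3 links

One longest chain: B → I → G → A.
It has 4 species and 3 links.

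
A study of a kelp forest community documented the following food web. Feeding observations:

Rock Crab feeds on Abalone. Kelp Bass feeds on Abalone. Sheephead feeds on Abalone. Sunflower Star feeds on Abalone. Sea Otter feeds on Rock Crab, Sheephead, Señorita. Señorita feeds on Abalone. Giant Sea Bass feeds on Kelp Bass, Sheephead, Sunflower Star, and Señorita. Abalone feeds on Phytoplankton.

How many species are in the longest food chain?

One longest chain: Phytoplankton → Abalone → Señorita → Sea Otter.
It has 4 species and 3 links.

4 species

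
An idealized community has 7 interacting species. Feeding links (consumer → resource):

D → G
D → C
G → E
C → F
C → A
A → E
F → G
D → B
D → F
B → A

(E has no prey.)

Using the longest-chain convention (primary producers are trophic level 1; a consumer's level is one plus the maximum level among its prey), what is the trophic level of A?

E is a producer → level 1.
A eats E → level 2.

Trophic level 2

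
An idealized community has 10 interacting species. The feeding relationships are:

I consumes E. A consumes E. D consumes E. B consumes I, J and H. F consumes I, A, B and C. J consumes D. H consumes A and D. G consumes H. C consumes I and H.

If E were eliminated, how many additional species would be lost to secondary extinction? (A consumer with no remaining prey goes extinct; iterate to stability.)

9

Remove E.
Round 1: I (all prey gone), D (all prey gone), A (all prey gone) → extinct.
Round 2: J (all prey gone), H (all prey gone) → extinct.
Round 3: G (all prey gone), C (all prey gone), B (all prey gone) → extinct.
Round 4: F (all prey gone) → extinct.
No further losses. Total secondary extinctions: 9.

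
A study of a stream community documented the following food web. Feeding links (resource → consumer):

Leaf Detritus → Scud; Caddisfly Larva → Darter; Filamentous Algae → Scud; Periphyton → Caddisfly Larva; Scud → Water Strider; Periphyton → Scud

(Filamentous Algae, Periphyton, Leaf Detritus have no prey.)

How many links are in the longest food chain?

2 links

One longest chain: Periphyton → Caddisfly Larva → Darter.
It has 3 species and 2 links.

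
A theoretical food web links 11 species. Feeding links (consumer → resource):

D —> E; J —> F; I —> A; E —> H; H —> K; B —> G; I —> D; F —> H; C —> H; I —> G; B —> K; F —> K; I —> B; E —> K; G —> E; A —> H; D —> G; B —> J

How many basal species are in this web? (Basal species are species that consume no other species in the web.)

1

Basal species (no prey listed): K.
Count: 1.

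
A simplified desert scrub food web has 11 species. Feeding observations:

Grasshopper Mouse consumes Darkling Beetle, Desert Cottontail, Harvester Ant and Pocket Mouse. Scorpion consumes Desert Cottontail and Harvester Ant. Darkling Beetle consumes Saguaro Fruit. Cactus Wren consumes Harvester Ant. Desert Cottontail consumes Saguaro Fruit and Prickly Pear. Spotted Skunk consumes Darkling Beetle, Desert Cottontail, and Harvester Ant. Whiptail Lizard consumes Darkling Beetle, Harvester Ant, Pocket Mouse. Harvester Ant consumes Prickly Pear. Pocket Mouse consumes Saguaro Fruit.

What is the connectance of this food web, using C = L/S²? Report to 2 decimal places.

C = 0.15

The web has S = 11 species and L = 18 feeding links.
C = L / S² = 18 / 121 = 0.1488 ≈ 0.15.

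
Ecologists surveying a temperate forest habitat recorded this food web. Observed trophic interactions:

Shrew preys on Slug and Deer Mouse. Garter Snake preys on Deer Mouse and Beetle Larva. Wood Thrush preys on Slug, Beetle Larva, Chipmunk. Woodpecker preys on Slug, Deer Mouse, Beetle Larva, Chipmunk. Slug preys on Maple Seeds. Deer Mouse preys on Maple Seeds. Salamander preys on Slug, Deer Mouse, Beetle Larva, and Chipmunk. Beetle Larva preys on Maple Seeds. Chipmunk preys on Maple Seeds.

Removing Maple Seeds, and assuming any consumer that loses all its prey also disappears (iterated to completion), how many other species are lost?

Remove Maple Seeds.
Round 1: Deer Mouse (all prey gone), Slug (all prey gone), Chipmunk (all prey gone), Beetle Larva (all prey gone) → extinct.
Round 2: Woodpecker (all prey gone), Shrew (all prey gone), Wood Thrush (all prey gone), Salamander (all prey gone), Garter Snake (all prey gone) → extinct.
No further losses. Total secondary extinctions: 9.

9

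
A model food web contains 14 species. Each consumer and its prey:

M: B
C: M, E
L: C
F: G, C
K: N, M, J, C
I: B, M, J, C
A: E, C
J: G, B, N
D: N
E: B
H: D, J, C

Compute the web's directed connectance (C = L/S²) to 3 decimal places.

C = 0.122

The web has S = 14 species and L = 24 feeding links.
C = L / S² = 24 / 196 = 0.1224 ≈ 0.122.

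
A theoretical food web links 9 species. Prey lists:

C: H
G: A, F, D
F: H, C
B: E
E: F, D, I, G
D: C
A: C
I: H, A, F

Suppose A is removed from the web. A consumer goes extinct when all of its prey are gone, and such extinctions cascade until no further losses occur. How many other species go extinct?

0

Remove A.
Every predator of it retains at least one other prey: I still has H, F; G still has F, D.
No consumer loses all prey, so no secondary extinctions occur.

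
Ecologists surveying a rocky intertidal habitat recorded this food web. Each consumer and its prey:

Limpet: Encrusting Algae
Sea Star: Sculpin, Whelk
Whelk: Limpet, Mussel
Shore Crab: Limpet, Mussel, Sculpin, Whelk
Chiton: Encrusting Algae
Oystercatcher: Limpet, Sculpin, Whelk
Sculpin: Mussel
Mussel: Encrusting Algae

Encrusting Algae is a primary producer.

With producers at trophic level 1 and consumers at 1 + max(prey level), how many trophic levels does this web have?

Producers (level 1): Encrusting Algae.
Encrusting Algae → Mussel → Sculpin → Oystercatcher gives Oystercatcher level 4.
No species has a prey at level 4, so no species reaches level 5.

4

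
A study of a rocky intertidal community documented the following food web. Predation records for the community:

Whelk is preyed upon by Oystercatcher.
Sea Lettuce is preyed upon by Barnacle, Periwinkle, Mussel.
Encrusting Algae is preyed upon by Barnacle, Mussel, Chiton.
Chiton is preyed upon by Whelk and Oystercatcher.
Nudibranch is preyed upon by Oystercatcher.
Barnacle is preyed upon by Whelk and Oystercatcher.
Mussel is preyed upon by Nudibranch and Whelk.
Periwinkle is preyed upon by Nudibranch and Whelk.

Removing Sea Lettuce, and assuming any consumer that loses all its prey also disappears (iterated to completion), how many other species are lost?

Remove Sea Lettuce.
Round 1: Periwinkle (all prey gone) → extinct.
No further losses. Total secondary extinctions: 1.

1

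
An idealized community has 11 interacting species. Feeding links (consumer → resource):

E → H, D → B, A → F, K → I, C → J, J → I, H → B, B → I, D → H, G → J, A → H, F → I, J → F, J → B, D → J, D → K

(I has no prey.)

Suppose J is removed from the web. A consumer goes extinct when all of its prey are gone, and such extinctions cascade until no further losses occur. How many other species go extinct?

Remove J.
Round 1: C (all prey gone), G (all prey gone) → extinct.
No further losses. Total secondary extinctions: 2.

2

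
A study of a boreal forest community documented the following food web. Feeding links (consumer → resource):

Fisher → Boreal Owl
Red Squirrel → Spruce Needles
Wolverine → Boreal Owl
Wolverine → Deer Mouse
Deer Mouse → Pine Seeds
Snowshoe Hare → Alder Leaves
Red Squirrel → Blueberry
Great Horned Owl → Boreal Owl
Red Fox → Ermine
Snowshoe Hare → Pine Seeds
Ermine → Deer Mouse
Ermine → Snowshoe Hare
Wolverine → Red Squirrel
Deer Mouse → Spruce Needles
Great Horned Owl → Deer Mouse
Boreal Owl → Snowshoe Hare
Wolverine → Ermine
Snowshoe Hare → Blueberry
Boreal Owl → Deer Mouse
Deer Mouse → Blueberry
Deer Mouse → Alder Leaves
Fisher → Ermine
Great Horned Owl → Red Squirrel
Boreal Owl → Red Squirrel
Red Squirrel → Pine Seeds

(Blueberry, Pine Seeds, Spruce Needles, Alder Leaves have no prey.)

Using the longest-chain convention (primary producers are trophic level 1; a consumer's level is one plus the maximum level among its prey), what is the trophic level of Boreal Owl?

Blueberry is a producer → level 1.
Snowshoe Hare eats Blueberry (level 1); other prey at levels: Pine Seeds 1, Alder Leaves 1 → level 2.
Boreal Owl eats Snowshoe Hare (level 2); other prey at levels: Deer Mouse 2, Red Squirrel 2 → level 3.

Trophic level 3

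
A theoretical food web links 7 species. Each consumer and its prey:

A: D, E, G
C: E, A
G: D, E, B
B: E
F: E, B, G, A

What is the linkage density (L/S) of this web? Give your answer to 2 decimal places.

There are L = 13 links among S = 7 species.
L/S = 13/7 = 1.8571 ≈ 1.86.

L/S = 1.86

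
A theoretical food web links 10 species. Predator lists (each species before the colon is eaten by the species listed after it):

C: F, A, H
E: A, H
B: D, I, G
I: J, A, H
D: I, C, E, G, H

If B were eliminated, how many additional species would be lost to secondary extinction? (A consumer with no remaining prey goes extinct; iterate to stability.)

9

Remove B.
Round 1: D (all prey gone) → extinct.
Round 2: I (all prey gone), C (all prey gone), E (all prey gone), G (all prey gone) → extinct.
Round 3: F (all prey gone), J (all prey gone), A (all prey gone), H (all prey gone) → extinct.
No further losses. Total secondary extinctions: 9.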